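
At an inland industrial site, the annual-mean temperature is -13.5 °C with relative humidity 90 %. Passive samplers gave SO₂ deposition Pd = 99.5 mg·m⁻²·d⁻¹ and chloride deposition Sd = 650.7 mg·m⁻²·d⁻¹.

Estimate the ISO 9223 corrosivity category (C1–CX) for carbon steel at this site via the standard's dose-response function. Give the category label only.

carbon steel: T≤10 °C ⇒ hinge +0.150·(-13.5−10) = -3.5250
  sulphur-dioxide contribution → 3.449 μm/a
  chloride contribution → 64.3 μm/a
  total first-year rate 67.75 μm/a
ISO 9223 Table 2 (carbon steel): 50 < 67.8 ≤ 80 μm/a ⇒ C4

C4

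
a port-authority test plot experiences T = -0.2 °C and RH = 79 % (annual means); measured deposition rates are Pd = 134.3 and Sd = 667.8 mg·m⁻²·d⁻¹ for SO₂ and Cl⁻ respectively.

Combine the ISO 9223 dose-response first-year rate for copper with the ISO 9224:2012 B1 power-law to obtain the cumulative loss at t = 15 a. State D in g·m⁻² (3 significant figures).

D(15) = 85.3 g·m⁻²

copper: f(T) = +0.126·(T−10) [T≤10 °C] = -1.2852
  Pd branch = 0.0053·Pd^0.26·e^(0.059·RH+f) = 0.5542 μm/a
  Cl⁻ term: 0.01025·667.8^0.27·exp(0.036·79+0.049·-0.2) = 1.01
  r_corr = 0.5542 + 1.01 = 1.564 μm/a
Long-term exponent b (ISO 9224 Table 2, B1) = 0.667
  D(15) = 1.564 × 15^0.667 = 1.564 × 6.088 = 9.521 μm
  Mass loss = 9.521 μm × 8.96 g/cm³ = 85.31 g·m⁻²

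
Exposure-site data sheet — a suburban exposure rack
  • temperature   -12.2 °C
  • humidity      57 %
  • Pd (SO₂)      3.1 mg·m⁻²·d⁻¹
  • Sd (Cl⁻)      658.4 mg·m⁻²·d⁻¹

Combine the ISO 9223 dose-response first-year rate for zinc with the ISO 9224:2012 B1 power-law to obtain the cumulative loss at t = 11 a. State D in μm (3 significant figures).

D(11) = 3.66 μm

zinc: f(T) = +0.038·(T−10) [T≤10 °C] = -0.8436
  SO₂ term: 0.0129·3.1^0.44·exp(0.046·57-0.8436) = 0.1256
  Cl⁻ term: 0.0175·658.4^0.57·exp(0.008·57+0.085·-12.2) = 0.3956
  r_corr = 0.1256 + 0.3956 = 0.5212 μm/a
Long-term exponent b (ISO 9224 Table 2, B1) = 0.813
  D(11) = 0.5212 × 11^0.813 = 0.5212 × 7.025 = 3.662 μm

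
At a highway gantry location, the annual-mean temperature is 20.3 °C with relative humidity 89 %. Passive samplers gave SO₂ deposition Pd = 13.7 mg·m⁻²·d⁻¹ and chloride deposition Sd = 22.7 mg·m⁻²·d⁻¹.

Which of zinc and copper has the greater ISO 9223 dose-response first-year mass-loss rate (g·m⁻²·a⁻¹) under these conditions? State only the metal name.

copper

zinc: T>10 °C ⇒ hinge -0.071·(20.3−10) = -0.7313
  Pd branch = 0.0129·Pd^0.44·e^(0.046·RH+f) = 1.178 μm/a
  Cl⁻ term: 0.0175·22.7^0.57·exp(0.008·89+0.085·20.3) = 1.187
  r_corr = 1.178 + 1.187 = 2.365 μm/a
  mass loss = 2.365 μm/a × 7.14 g/cm³ = 16.89 g·m⁻²·a⁻¹
copper: T>10 °C ⇒ hinge -0.080·(20.3−10) = -0.8240
  SO₂ term: 0.0053·13.7^0.26·exp(0.059·89-0.8240) = 0.8759
  Sd branch = 0.01025·Sd^0.27·e^(0.036·RH+0.049·T) = 1.586 μm/a
  r_corr = 0.8759 + 1.586 = 2.462 μm/a
  mass loss = 2.462 μm/a × 8.96 g/cm³ = 22.06 g·m⁻²·a⁻¹
Ordering by g·m⁻²·a⁻¹: copper (22.1) > zinc (16.9)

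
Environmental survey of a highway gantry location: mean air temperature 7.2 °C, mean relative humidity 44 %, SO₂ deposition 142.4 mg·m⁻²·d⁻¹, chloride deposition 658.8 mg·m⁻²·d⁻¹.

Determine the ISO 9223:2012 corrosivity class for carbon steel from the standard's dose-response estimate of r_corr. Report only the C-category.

C4

carbon steel: temperature factor f = +0.150·(-2.8) = -0.4200
  SO₂ term: 1.77·142.4^0.52·exp(0.02·44-0.4200) = 36.95
  Cl⁻ term: 0.102·658.8^0.62·exp(0.033·44+0.04·7.2) = 32.5
  r_corr = 36.95 + 32.5 = 69.45 μm/a
ISO 9223 Table 2 (carbon steel): 50 < 69.4 ≤ 80 μm/a ⇒ C4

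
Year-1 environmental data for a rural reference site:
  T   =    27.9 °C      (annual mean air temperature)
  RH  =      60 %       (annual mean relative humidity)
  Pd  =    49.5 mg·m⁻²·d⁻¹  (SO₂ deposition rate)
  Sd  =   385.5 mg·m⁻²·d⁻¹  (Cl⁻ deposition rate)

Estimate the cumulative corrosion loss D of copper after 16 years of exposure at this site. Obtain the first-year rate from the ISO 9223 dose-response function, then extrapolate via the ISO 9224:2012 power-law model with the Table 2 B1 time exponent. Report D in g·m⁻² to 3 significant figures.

copper: T>10 °C ⇒ hinge -0.080·(27.9−10) = -1.4320
  sulphur-dioxide contribution → 0.1203 μm/a
  chloride contribution → 1.741 μm/a
  ⇒ r_corr(copper) = 1.861 μm/a
Long-term exponent b (ISO 9224 Table 2, B1) = 0.667
  D(16) = 1.861 × 16^0.667 = 1.861 × 6.355 = 11.83 μm
  Mass loss = 11.83 μm × 8.96 g/cm³ = 106 g·m⁻²

D(16) = 106 g·m⁻²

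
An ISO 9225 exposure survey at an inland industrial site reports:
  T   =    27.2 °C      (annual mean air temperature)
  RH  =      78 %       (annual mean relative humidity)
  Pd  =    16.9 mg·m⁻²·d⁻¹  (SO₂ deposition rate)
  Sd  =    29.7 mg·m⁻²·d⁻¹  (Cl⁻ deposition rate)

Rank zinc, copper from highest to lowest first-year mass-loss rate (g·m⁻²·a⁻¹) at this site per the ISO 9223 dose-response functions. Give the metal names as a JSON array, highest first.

zinc: temperature factor f = -0.071·(17.2) = -1.2212
  sulphur-dioxide contribution → 0.4773 μm/a
  chloride contribution → 2.278 μm/a
  total first-year rate 2.755 μm/a
  mass loss = 2.755 μm/a × 7.14 g/cm³ = 19.67 g·m⁻²·a⁻¹
copper: T>10 °C ⇒ hinge -0.080·(27.2−10) = -1.3760
  sulphur-dioxide contribution → 0.2783 μm/a
  chloride contribution → 1.61 μm/a
  ⇒ r_corr(copper) = 1.888 μm/a
  mass loss = 1.888 μm/a × 8.96 g/cm³ = 16.92 g·m⁻²·a⁻¹
Ordering by g·m⁻²·a⁻¹: zinc (19.7) > copper (16.9)

["zinc", "copper"]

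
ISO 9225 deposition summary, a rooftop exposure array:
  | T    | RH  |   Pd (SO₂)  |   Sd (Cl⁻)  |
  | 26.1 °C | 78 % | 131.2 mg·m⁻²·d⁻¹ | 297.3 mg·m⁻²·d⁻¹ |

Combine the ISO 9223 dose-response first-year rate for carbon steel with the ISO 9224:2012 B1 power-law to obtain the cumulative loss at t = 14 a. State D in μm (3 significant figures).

carbon steel: f(T) = -0.054·(T−10) [T>10 °C] = -0.8694
  sulphur-dioxide contribution → 44.59 μm/a
  chloride contribution → 129.8 μm/a
  ⇒ r_corr(carbon steel) = 174.4 μm/a
Long-term exponent b (ISO 9224 Table 2, B1) = 0.523
  D(14) = 174.4 × 14^0.523 = 174.4 × 3.976 = 693.3 μm

D(14) = 693 μm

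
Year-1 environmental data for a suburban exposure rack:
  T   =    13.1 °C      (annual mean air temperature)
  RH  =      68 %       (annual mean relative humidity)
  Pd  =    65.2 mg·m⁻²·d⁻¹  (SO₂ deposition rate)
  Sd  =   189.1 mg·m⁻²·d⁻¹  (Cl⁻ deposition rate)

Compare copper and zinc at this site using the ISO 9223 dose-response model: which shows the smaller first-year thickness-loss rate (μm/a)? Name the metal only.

copper: temperature factor f = -0.080·(3.1) = -0.2480
  SO₂ term: 0.0053·65.2^0.26·exp(0.059·68-0.2480) = 0.6771
  Cl⁻ term: 0.01025·189.1^0.27·exp(0.036·68+0.049·13.1) = 0.9276
  sum: 0.6771 + 0.9276 → r_corr = 1.605 μm/a
zinc: T>10 °C ⇒ hinge -0.071·(13.1−10) = -0.2201
  SO₂ term: 0.0129·65.2^0.44·exp(0.046·68-0.2201) = 1.485
  Cl⁻ term: 0.0175·189.1^0.57·exp(0.008·68+0.085·13.1) = 1.822
  r_corr = 1.485 + 1.822 = 3.307 μm/a
Ordering by μm/a: zinc (3.31) > copper (1.6)

copper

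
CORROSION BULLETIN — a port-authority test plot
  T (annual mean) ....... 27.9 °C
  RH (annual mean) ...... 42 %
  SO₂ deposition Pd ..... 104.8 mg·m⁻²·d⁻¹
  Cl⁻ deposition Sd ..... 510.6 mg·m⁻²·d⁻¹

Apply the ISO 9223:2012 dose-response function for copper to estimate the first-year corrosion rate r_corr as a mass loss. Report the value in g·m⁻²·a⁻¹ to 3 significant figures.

r_corr = 9.26 g·m⁻²·a⁻¹

copper: T>10 °C ⇒ hinge -0.080·(27.9−10) = -1.4320
  Pd branch = 0.0053·Pd^0.26·e^(0.059·RH+f) = 0.05056 μm/a
  Sd branch = 0.01025·Sd^0.27·e^(0.036·RH+0.049·T) = 0.9824 μm/a
  r_corr = 0.05056 + 0.9824 = 1.033 μm/a
Convert to mass loss: 1.033 μm/a × 8.96 g/cm³ = 9.255 g·m⁻²·a⁻¹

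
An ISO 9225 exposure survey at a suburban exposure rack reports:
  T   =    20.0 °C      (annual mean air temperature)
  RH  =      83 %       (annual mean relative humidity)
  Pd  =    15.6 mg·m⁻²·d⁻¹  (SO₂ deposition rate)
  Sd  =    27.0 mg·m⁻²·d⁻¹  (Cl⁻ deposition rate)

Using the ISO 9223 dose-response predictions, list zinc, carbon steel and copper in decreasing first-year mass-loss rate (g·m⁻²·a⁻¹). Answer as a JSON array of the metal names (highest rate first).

zinc: T>10 °C ⇒ hinge -0.071·(20.0−10) = -0.7100
  Pd branch = 0.0129·Pd^0.44·e^(0.046·RH+f) = 0.9668 μm/a
  Cl⁻ term: 0.0175·27.0^0.57·exp(0.008·83+0.085·20.0) = 1.218
  sum: 0.9668 + 1.218 → r_corr = 2.185 μm/a
  mass loss = 2.185 μm/a × 7.14 g/cm³ = 15.6 g·m⁻²·a⁻¹
carbon steel: f(T) = -0.054·(T−10) [T>10 °C] = -0.5400
  Pd branch = 1.77·Pd^0.52·e^(0.02·RH+f) = 22.64 μm/a
  Cl⁻ term: 0.102·27.0^0.62·exp(0.033·83+0.04·20.0) = 27.1
  r_corr = 22.64 + 27.1 = 49.74 μm/a
  mass loss = 49.74 μm/a × 7.85 g/cm³ = 390.5 g·m⁻²·a⁻¹
copper: T>10 °C ⇒ hinge -0.080·(20.0−10) = -0.8000
  SO₂ term: 0.0053·15.6^0.26·exp(0.059·83-0.8000) = 0.6513
  Cl⁻ term: 0.01025·27.0^0.27·exp(0.036·83+0.049·20.0) = 1.32
  sum: 0.6513 + 1.32 → r_corr = 1.971 μm/a
  mass loss = 1.971 μm/a × 8.96 g/cm³ = 17.66 g·m⁻²·a⁻¹
Ordering by g·m⁻²·a⁻¹: carbon steel (390) > copper (17.7) > zinc (15.6)

["carbon steel", "copper", "zinc"]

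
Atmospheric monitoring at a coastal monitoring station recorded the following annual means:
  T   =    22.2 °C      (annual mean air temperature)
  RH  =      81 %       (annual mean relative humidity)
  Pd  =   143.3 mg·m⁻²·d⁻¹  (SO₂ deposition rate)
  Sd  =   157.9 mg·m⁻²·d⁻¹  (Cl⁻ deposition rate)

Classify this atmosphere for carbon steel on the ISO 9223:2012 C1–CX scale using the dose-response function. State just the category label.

C5

carbon steel: T>10 °C ⇒ hinge -0.054·(22.2−10) = -0.6588
  sulphur-dioxide contribution → 61.19 μm/a
  chloride contribution → 82.82 μm/a
  ⇒ r_corr(carbon steel) = 144 μm/a
ISO 9223 Table 2 (carbon steel): 80 < 144 ≤ 200 μm/a ⇒ C5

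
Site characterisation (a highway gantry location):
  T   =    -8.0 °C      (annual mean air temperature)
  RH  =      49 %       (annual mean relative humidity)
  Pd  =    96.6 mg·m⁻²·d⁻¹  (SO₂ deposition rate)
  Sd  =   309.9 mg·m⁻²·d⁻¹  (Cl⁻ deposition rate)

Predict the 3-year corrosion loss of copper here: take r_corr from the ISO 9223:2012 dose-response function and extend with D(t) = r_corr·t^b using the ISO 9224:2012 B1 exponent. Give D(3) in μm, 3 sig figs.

D(3) = 0.463 μm

copper: f(T) = +0.126·(T−10) [T≤10 °C] = -2.2680
  SO₂ term: 0.0053·96.6^0.26·exp(0.059·49-2.2680) = 0.03243
  Sd branch = 0.01025·Sd^0.27·e^(0.036·RH+0.049·T) = 0.1902 μm/a
  sum: 0.03243 + 0.1902 → r_corr = 0.2226 μm/a
Power-law: D(3) = r_corr · 3^0.667
  D(3) = 0.2226 × 3^0.667 = 0.2226 × 2.081 = 0.4633 μm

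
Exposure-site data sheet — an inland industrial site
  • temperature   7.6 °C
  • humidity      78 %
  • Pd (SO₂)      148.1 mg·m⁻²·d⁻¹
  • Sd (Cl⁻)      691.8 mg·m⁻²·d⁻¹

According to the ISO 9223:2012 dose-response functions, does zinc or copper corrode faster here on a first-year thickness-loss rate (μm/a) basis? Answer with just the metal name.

zinc

zinc: temperature factor f = +0.038·(-2.4) = -0.0912
  sulphur-dioxide contribution → 3.84 μm/a
  chloride contribution → 2.59 μm/a
  ⇒ r_corr(zinc) = 6.43 μm/a
copper: f(T) = +0.126·(T−10) [T≤10 °C] = -0.3024
  sulphur-dioxide contribution → 1.432 μm/a
  chloride contribution → 1.441 μm/a
  total first-year rate 2.873 μm/a
Ordering by μm/a: zinc (6.43) > copper (2.87)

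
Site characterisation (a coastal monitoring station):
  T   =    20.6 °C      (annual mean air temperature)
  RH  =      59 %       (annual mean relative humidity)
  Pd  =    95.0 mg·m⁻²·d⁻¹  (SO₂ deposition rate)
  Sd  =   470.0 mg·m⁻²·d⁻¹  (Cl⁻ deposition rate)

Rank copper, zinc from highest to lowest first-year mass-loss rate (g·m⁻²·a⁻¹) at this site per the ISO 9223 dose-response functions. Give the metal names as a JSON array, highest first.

copper: f(T) = -0.080·(T−10) [T>10 °C] = -0.8480
  SO₂ term: 0.0053·95.0^0.26·exp(0.059·59-0.8480) = 0.241
  Cl⁻ term: 0.01025·470.0^0.27·exp(0.036·59+0.049·20.6) = 1.239
  r_corr = 0.241 + 1.239 = 1.48 μm/a
  mass loss = 1.48 μm/a × 8.96 g/cm³ = 13.26 g·m⁻²·a⁻¹
zinc: f(T) = -0.071·(T−10) [T>10 °C] = -0.7526
  Pd branch = 0.0129·Pd^0.44·e^(0.046·RH+f) = 0.6802 μm/a
  Cl⁻ term: 0.0175·470.0^0.57·exp(0.008·59+0.085·20.6) = 5.39
  sum: 0.6802 + 5.39 → r_corr = 6.07 μm/a
  mass loss = 6.07 μm/a × 7.14 g/cm³ = 43.34 g·m⁻²·a⁻¹
Ordering by g·m⁻²·a⁻¹: zinc (43.3) > copper (13.3)

["zinc", "copper"]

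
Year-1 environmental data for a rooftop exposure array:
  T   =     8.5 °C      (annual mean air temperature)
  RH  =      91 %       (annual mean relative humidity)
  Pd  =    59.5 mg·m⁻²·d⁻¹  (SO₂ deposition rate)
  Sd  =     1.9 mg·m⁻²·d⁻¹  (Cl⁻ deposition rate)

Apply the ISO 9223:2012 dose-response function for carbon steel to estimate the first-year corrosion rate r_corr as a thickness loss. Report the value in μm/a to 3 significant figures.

r_corr = 77.3 μm/a

carbon steel: f(T) = +0.150·(T−10) [T≤10 °C] = -0.2250
  sulphur-dioxide contribution → 73.02 μm/a
  chloride contribution → 4.298 μm/a
  total first-year rate 77.31 μm/a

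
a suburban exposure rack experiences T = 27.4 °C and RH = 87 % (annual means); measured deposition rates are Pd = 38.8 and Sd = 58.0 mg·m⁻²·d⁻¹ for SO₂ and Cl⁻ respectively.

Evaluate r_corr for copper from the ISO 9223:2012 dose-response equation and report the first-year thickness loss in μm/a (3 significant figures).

copper: f(T) = -0.080·(T−10) [T>10 °C] = -1.3920
  Pd branch = 0.0053·Pd^0.26·e^(0.059·RH+f) = 0.5782 μm/a
  Sd branch = 0.01025·Sd^0.27·e^(0.036·RH+0.049·T) = 2.692 μm/a
  sum: 0.5782 + 2.692 → r_corr = 3.271 μm/a

r_corr = 3.27 μm/a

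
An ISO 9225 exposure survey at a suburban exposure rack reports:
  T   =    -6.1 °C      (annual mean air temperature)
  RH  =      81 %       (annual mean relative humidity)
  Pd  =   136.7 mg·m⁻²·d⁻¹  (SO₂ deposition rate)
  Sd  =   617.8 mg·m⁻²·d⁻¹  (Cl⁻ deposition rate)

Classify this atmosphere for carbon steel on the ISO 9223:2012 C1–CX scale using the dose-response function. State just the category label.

carbon steel: f(T) = +0.150·(T−10) [T≤10 °C] = -2.4150
  Pd branch = 1.77·Pd^0.52·e^(0.02·RH+f) = 10.31 μm/a
  Cl⁻ term: 0.102·617.8^0.62·exp(0.033·81+0.04·-6.1) = 62.21
  sum: 10.31 + 62.21 → r_corr = 72.52 μm/a
Category bounds: 50…80 μm/a bracket r_corr ⇒ C4

C4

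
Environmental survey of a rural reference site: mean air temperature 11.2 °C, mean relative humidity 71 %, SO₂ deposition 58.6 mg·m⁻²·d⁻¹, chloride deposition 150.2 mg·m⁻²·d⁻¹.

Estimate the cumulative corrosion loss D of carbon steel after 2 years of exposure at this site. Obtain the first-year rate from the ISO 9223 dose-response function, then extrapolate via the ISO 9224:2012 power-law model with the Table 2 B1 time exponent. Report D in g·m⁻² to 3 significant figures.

carbon steel: temperature factor f = -0.054·(1.2) = -0.0648
  Pd branch = 1.77·Pd^0.52·e^(0.02·RH+f) = 56.99 μm/a
  Sd branch = 0.102·Sd^0.62·e^(0.033·RH+0.04·T) = 37.18 μm/a
  r_corr = 56.99 + 37.18 = 94.17 μm/a
Power-law: D(2) = r_corr · 2^0.523
  D(2) = 94.17 × 2^0.523 = 94.17 × 1.437 = 135.3 μm
  Mass loss = 135.3 μm × 7.85 g/cm³ = 1062 g·m⁻²

D(2) = 1.06e+03 g·m⁻²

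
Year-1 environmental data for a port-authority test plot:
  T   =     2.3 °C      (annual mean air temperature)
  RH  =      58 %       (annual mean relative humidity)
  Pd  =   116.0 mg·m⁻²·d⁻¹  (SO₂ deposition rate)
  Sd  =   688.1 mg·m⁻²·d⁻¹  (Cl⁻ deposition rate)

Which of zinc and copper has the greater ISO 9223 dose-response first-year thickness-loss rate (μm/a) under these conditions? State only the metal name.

zinc: f(T) = +0.038·(T−10) [T≤10 °C] = -0.2926
  Pd branch = 0.0129·Pd^0.44·e^(0.046·RH+f) = 1.124 μm/a
  Cl⁻ term: 0.0175·688.1^0.57·exp(0.008·58+0.085·2.3) = 1.403
  r_corr = 1.124 + 1.403 = 2.526 μm/a
copper: f(T) = +0.126·(T−10) [T≤10 °C] = -0.9702
  Pd branch = 0.0053·Pd^0.26·e^(0.059·RH+f) = 0.2118 μm/a
  Sd branch = 0.01025·Sd^0.27·e^(0.036·RH+0.049·T) = 0.5403 μm/a
  sum: 0.2118 + 0.5403 → r_corr = 0.7521 μm/a
Ordering by μm/a: zinc (2.53) > copper (0.752)

zinc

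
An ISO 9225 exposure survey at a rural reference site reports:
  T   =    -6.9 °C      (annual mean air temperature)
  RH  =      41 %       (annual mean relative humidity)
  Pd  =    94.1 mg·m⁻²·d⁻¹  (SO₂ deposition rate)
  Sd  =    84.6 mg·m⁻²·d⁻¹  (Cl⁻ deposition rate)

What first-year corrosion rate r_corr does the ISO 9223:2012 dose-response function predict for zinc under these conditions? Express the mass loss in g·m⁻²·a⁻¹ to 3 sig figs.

r_corr = 3.57 g·m⁻²·a⁻¹

zinc: T≤10 °C ⇒ hinge +0.038·(-6.9−10) = -0.6422
  sulphur-dioxide contribution → 0.3305 μm/a
  chloride contribution → 0.1696 μm/a
  ⇒ r_corr(zinc) = 0.5001 μm/a
Convert to mass loss: 0.5001 μm/a × 7.14 g/cm³ = 3.57 g·m⁻²·a⁻¹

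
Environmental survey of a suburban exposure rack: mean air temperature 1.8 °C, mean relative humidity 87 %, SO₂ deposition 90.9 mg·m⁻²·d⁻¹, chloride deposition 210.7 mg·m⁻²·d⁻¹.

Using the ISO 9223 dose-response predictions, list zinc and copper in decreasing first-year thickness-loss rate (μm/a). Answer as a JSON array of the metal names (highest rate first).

zinc: f(T) = +0.038·(T−10) [T≤10 °C] = -0.3116
  sulphur-dioxide contribution → 3.759 μm/a
  chloride contribution → 0.8635 μm/a
  total first-year rate 4.623 μm/a
copper: temperature factor f = +0.126·(-8.2) = -1.0332
  sulphur-dioxide contribution → 1.033 μm/a
  chloride contribution → 1.088 μm/a
  ⇒ r_corr(copper) = 2.121 μm/a
Ordering by μm/a: zinc (4.62) > copper (2.12)

["zinc", "copper"]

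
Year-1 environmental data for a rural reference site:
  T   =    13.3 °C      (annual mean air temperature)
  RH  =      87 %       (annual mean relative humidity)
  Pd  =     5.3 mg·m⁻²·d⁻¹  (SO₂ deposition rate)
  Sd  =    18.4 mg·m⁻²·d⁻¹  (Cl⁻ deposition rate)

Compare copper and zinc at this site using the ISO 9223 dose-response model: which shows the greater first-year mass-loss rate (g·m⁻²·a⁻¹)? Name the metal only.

copper

copper: temperature factor f = -0.080·(3.3) = -0.2640
  sulphur-dioxide contribution → 1.065 μm/a
  chloride contribution → 0.9896 μm/a
  ⇒ r_corr(copper) = 2.054 μm/a
  mass loss = 2.054 μm/a × 8.96 g/cm³ = 18.41 g·m⁻²·a⁻¹
zinc: f(T) = -0.071·(T−10) [T>10 °C] = -0.2343
  sulphur-dioxide contribution → 1.163 μm/a
  chloride contribution → 0.5718 μm/a
  ⇒ r_corr(zinc) = 1.735 μm/a
  mass loss = 1.735 μm/a × 7.14 g/cm³ = 12.39 g·m⁻²·a⁻¹
Ordering by g·m⁻²·a⁻¹: copper (18.4) > zinc (12.4)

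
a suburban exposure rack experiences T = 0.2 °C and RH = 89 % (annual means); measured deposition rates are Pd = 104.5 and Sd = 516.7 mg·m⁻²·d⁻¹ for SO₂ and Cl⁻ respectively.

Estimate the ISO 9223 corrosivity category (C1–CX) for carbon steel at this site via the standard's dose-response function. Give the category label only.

C5

carbon steel: f(T) = +0.150·(T−10) [T≤10 °C] = -1.4700
  Pd branch = 1.77·Pd^0.52·e^(0.02·RH+f) = 27.07 μm/a
  Sd branch = 0.102·Sd^0.62·e^(0.033·RH+0.04·T) = 93.28 μm/a
  r_corr = 27.07 + 93.28 = 120.4 μm/a
Category bounds: 80…200 μm/a bracket r_corr ⇒ C5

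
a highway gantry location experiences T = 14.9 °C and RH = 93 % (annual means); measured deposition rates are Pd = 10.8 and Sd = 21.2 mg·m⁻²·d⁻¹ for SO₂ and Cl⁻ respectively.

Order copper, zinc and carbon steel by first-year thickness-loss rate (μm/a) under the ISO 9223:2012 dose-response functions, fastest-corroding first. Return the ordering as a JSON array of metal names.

copper: temperature factor f = -0.080·(4.9) = -0.3920
  SO₂ term: 0.0053·10.8^0.26·exp(0.059·93-0.3920) = 1.606
  Cl⁻ term: 0.01025·21.2^0.27·exp(0.036·93+0.049·14.9) = 1.38
  sum: 1.606 + 1.38 → r_corr = 2.986 μm/a
zinc: f(T) = -0.071·(T−10) [T>10 °C] = -0.3479
  SO₂ term: 0.0129·10.8^0.44·exp(0.046·93-0.3479) = 1.871
  Sd branch = 0.0175·Sd^0.57·e^(0.008·RH+0.085·T) = 0.7451 μm/a
  r_corr = 1.871 + 0.7451 = 2.616 μm/a
carbon steel: T>10 °C ⇒ hinge -0.054·(14.9−10) = -0.2646
  Pd branch = 1.77·Pd^0.52·e^(0.02·RH+f) = 30.08 μm/a
  Cl⁻ term: 0.102·21.2^0.62·exp(0.033·93+0.04·14.9) = 26.46
  r_corr = 30.08 + 26.46 = 56.54 μm/a
Ordering by μm/a: carbon steel (56.5) > copper (2.99) > zinc (2.62)

["carbon steel", "copper", "zinc"]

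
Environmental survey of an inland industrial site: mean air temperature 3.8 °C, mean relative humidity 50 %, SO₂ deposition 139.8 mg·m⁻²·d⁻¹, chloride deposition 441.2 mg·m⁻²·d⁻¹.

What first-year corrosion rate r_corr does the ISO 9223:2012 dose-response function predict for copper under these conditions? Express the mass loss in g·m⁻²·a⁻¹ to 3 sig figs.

copper: T≤10 °C ⇒ hinge +0.126·(3.8−10) = -0.7812
  sulphur-dioxide contribution → 0.1675 μm/a
  chloride contribution → 0.3867 μm/a
  total first-year rate 0.5542 μm/a
Convert to mass loss: 0.5542 μm/a × 8.96 g/cm³ = 4.966 g·m⁻²·a⁻¹

r_corr = 4.97 g·m⁻²·a⁻¹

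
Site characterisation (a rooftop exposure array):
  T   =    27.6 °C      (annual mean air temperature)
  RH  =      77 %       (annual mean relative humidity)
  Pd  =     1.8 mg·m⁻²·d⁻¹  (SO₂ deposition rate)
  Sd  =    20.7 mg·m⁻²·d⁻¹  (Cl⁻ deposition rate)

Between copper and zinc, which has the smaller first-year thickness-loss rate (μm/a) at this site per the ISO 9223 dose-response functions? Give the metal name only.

copper

copper: temperature factor f = -0.080·(17.6) = -1.4080
  SO₂ term: 0.0053·1.8^0.26·exp(0.059·77-1.4080) = 0.142
  Sd branch = 0.01025·Sd^0.27·e^(0.036·RH+0.049·T) = 1.436 μm/a
  sum: 0.142 + 1.436 → r_corr = 1.578 μm/a
zinc: T>10 °C ⇒ hinge -0.071·(27.6−10) = -1.2496
  Pd branch = 0.0129·Pd^0.44·e^(0.046·RH+f) = 0.1654 μm/a
  Cl⁻ term: 0.0175·20.7^0.57·exp(0.008·77+0.085·27.6) = 1.903
  sum: 0.1654 + 1.903 → r_corr = 2.069 μm/a
Ordering by μm/a: zinc (2.07) > copper (1.58)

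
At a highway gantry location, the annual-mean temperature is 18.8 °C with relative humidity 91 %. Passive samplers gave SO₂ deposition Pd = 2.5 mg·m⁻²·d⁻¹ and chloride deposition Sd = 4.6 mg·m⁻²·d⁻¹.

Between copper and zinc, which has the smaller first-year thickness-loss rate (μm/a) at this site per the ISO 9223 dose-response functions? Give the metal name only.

zinc

copper: T>10 °C ⇒ hinge -0.080·(18.8−10) = -0.7040
  Pd branch = 0.0053·Pd^0.26·e^(0.059·RH+f) = 0.714 μm/a
  Cl⁻ term: 0.01025·4.6^0.27·exp(0.036·91+0.049·18.8) = 1.029
  sum: 0.714 + 1.029 → r_corr = 1.743 μm/a
zinc: f(T) = -0.071·(T−10) [T>10 °C] = -0.6248
  SO₂ term: 0.0129·2.5^0.44·exp(0.046·91-0.6248) = 0.6797
  Sd branch = 0.0175·Sd^0.57·e^(0.008·RH+0.085·T) = 0.4275 μm/a
  r_corr = 0.6797 + 0.4275 = 1.107 μm/a
Ordering by μm/a: copper (1.74) > zinc (1.11)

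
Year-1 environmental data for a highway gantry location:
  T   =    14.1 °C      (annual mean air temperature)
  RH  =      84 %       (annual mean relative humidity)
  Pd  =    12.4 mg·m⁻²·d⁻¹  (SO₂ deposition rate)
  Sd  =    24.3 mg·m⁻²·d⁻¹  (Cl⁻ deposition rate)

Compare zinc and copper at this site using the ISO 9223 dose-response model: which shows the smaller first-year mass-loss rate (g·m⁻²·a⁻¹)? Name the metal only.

zinc: f(T) = -0.071·(T−10) [T>10 °C] = -0.2911
  sulphur-dioxide contribution → 1.391 μm/a
  chloride contribution → 0.7001 μm/a
  total first-year rate 2.091 μm/a
  mass loss = 2.091 μm/a × 7.14 g/cm³ = 14.93 g·m⁻²·a⁻¹
copper: temperature factor f = -0.080·(4.1) = -0.3280
  sulphur-dioxide contribution → 1.043 μm/a
  chloride contribution → 0.9959 μm/a
  ⇒ r_corr(copper) = 2.039 μm/a
  mass loss = 2.039 μm/a × 8.96 g/cm³ = 18.27 g·m⁻²·a⁻¹
Ordering by g·m⁻²·a⁻¹: copper (18.3) > zinc (14.9)

zinc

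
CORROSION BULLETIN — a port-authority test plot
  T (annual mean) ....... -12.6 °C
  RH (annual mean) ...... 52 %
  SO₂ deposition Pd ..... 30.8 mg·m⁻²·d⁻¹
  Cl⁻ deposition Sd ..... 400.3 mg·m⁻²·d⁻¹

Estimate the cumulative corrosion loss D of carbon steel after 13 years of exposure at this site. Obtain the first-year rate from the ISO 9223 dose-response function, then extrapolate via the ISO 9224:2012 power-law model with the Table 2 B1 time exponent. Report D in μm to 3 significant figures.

carbon steel: T≤10 °C ⇒ hinge +0.150·(-12.6−10) = -3.3900
  sulphur-dioxide contribution → 1.003 μm/a
  chloride contribution → 14.07 μm/a
  total first-year rate 15.08 μm/a
Power-law: D(13) = r_corr · 13^0.523
  D(13) = 15.08 × 13^0.523 = 15.08 × 3.825 = 57.67 μm

D(13) = 57.7 μm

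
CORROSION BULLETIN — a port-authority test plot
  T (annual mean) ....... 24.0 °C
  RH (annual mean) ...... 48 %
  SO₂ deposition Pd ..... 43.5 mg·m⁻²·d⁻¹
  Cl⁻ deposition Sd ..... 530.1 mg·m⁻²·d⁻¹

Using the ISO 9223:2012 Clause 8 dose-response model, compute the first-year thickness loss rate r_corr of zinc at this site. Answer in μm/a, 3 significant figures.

zinc: f(T) = -0.071·(T−10) [T>10 °C] = -0.9940
  SO₂ term: 0.0129·43.5^0.44·exp(0.046·48-0.9940) = 0.2284
  Cl⁻ term: 0.0175·530.1^0.57·exp(0.008·48+0.085·24.0) = 7.058
  r_corr = 0.2284 + 7.058 = 7.286 μm/a

r_corr = 7.29 μm/a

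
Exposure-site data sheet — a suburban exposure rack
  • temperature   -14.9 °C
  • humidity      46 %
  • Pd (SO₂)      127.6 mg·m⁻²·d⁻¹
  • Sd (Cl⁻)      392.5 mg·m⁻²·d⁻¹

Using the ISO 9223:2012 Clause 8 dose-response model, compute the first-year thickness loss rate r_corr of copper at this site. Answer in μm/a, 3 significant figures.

r_corr = 0.142 μm/a

copper: f(T) = +0.126·(T−10) [T≤10 °C] = -3.1374
  Pd branch = 0.0053·Pd^0.26·e^(0.059·RH+f) = 0.01224 μm/a
  Cl⁻ term: 0.01025·392.5^0.27·exp(0.036·46+0.049·-14.9) = 0.1298
  sum: 0.01224 + 0.1298 → r_corr = 0.142 μm/a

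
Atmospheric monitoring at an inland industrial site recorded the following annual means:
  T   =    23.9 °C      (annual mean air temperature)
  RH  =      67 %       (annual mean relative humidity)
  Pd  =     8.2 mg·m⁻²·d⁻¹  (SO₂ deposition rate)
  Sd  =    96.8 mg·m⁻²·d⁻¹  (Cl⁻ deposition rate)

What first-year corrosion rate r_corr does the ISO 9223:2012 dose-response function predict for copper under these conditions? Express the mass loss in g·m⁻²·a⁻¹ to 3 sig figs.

r_corr = 12.8 g·m⁻²·a⁻¹

copper: T>10 °C ⇒ hinge -0.080·(23.9−10) = -1.1120
  Pd branch = 0.0053·Pd^0.26·e^(0.059·RH+f) = 0.1569 μm/a
  Sd branch = 0.01025·Sd^0.27·e^(0.036·RH+0.049·T) = 1.268 μm/a
  sum: 0.1569 + 1.268 → r_corr = 1.425 μm/a
Convert to mass loss: 1.425 μm/a × 8.96 g/cm³ = 12.77 g·m⁻²·a⁻¹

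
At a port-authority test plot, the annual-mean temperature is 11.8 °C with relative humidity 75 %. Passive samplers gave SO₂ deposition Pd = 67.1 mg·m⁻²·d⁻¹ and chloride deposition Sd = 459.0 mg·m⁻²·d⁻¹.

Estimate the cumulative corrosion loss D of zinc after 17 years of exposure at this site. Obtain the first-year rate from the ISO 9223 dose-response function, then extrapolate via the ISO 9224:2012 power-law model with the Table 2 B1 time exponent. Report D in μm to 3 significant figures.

D(17) = 51.4 μm

zinc: temperature factor f = -0.071·(1.8) = -0.1278
  Pd branch = 0.0129·Pd^0.44·e^(0.046·RH+f) = 2.276 μm/a
  Sd branch = 0.0175·Sd^0.57·e^(0.008·RH+0.085·T) = 2.861 μm/a
  r_corr = 2.276 + 2.861 = 5.136 μm/a
Power-law: D(17) = r_corr · 17^0.813
  D(17) = 5.136 × 17^0.813 = 5.136 × 10.01 = 51.41 μm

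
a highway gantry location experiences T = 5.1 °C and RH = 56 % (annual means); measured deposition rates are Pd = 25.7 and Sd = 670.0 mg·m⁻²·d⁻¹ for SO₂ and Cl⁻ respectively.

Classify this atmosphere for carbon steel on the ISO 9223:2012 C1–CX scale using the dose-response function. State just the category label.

carbon steel: T≤10 °C ⇒ hinge +0.150·(5.1−10) = -0.7350
  SO₂ term: 1.77·25.7^0.52·exp(0.02·56-0.7350) = 14.07
  Sd branch = 0.102·Sd^0.62·e^(0.033·RH+0.04·T) = 44.87 μm/a
  sum: 14.07 + 44.87 → r_corr = 58.94 μm/a
Category bounds: 50…80 μm/a bracket r_corr ⇒ C4

C4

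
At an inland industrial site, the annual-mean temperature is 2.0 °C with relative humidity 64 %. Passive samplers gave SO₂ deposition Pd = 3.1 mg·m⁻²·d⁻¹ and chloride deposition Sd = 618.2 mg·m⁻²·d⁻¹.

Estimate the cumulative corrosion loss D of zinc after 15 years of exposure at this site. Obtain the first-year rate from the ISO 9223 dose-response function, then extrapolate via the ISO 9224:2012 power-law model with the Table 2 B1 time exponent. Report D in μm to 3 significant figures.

zinc: T≤10 °C ⇒ hinge +0.038·(2.0−10) = -0.3040
  sulphur-dioxide contribution → 0.2974 μm/a
  chloride contribution → 1.349 μm/a
  total first-year rate 1.647 μm/a
ISO 9224: D(t) = r_corr · t^b with b = 0.813 (zinc, B1)
  D(15) = 1.647 × 15^0.813 = 1.647 × 9.04 = 14.89 μm

D(15) = 14.9 μm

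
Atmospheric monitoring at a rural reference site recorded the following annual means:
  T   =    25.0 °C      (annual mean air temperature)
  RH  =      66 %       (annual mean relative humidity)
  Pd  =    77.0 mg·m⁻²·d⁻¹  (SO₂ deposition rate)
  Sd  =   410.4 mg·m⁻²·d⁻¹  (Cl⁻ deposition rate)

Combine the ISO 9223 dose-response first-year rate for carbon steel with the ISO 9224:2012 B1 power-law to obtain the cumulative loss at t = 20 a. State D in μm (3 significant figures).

D(20) = 624 μm

carbon steel: f(T) = -0.054·(T−10) [T>10 °C] = -0.8100
  SO₂ term: 1.77·77.0^0.52·exp(0.02·66-0.8100) = 28.21
  Sd branch = 0.102·Sd^0.62·e^(0.033·RH+0.04·T) = 102.1 μm/a
  sum: 28.21 + 102.1 → r_corr = 130.3 μm/a
Power-law: D(20) = r_corr · 20^0.523
  D(20) = 130.3 × 20^0.523 = 130.3 × 4.791 = 624.3 μm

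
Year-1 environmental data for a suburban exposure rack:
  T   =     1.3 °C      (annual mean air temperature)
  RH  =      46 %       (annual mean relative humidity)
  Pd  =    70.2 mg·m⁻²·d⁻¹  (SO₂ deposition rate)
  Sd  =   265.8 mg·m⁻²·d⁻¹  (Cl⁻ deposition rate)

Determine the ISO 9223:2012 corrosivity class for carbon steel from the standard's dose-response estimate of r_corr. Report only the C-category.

C3

carbon steel: f(T) = +0.150·(T−10) [T≤10 °C] = -1.3050
  sulphur-dioxide contribution → 10.99 μm/a
  chloride contribution → 15.62 μm/a
  ⇒ r_corr(carbon steel) = 26.61 μm/a
26.6 μm/a falls in (25, 50] for carbon steel → category C3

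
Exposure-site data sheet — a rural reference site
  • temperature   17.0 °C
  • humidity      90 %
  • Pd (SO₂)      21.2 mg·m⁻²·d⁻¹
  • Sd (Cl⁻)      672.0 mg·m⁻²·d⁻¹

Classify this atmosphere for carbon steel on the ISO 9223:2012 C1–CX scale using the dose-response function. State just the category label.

carbon steel: T>10 °C ⇒ hinge -0.054·(17.0−10) = -0.3780
  Pd branch = 1.77·Pd^0.52·e^(0.02·RH+f) = 35.91 μm/a
  Cl⁻ term: 0.102·672.0^0.62·exp(0.033·90+0.04·17.0) = 222.2
  sum: 35.91 + 222.2 → r_corr = 258.1 μm/a
258 μm/a falls in (200, 700] for carbon steel → category CX

CX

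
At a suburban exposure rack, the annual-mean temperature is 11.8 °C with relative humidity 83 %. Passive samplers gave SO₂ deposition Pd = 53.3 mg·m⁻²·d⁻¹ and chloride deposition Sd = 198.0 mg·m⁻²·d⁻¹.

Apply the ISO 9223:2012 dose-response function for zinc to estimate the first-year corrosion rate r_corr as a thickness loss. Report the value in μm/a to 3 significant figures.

r_corr = 4.86 μm/a

zinc: T>10 °C ⇒ hinge -0.071·(11.8−10) = -0.1278
  sulphur-dioxide contribution → 2.972 μm/a
  chloride contribution → 1.888 μm/a
  total first-year rate 4.86 μm/a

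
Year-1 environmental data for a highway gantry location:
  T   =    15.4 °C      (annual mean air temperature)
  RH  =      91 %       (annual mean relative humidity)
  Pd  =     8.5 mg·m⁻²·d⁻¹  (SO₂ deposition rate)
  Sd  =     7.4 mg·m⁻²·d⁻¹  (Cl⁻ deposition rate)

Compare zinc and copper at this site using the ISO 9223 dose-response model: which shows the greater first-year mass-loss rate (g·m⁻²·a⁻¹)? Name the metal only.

copper

zinc: T>10 °C ⇒ hinge -0.071·(15.4−10) = -0.3834
  SO₂ term: 0.0129·8.5^0.44·exp(0.046·91-0.3834) = 1.482
  Sd branch = 0.0175·Sd^0.57·e^(0.008·RH+0.085·T) = 0.4199 μm/a
  sum: 1.482 + 0.4199 → r_corr = 1.902 μm/a
  mass loss = 1.902 μm/a × 7.14 g/cm³ = 13.58 g·m⁻²·a⁻¹
copper: temperature factor f = -0.080·(5.4) = -0.4320
  Pd branch = 0.0053·Pd^0.26·e^(0.059·RH+f) = 1.288 μm/a
  Cl⁻ term: 0.01025·7.4^0.27·exp(0.036·91+0.049·15.4) = 0.9906
  r_corr = 1.288 + 0.9906 = 2.279 μm/a
  mass loss = 2.279 μm/a × 8.96 g/cm³ = 20.42 g·m⁻²·a⁻¹
Ordering by g·m⁻²·a⁻¹: copper (20.4) > zinc (13.6)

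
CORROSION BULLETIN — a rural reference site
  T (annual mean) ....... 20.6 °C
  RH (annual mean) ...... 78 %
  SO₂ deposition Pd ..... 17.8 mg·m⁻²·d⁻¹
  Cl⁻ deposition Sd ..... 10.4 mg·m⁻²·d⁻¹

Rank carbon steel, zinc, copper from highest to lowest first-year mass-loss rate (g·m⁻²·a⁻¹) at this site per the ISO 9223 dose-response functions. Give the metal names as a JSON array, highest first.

["carbon steel", "copper", "zinc"]

carbon steel: temperature factor f = -0.054·(10.6) = -0.5724
  sulphur-dioxide contribution → 21.24 μm/a
  chloride contribution → 13.03 μm/a
  ⇒ r_corr(carbon steel) = 34.27 μm/a
  mass loss = 34.27 μm/a × 7.85 g/cm³ = 269 g·m⁻²·a⁻¹
zinc: temperature factor f = -0.071·(10.6) = -0.7526
  sulphur-dioxide contribution → 0.7801 μm/a
  chloride contribution → 0.7148 μm/a
  total first-year rate 1.495 μm/a
  mass loss = 1.495 μm/a × 7.14 g/cm³ = 10.67 g·m⁻²·a⁻¹
copper: temperature factor f = -0.080·(10.6) = -0.8480
  sulphur-dioxide contribution → 0.4783 μm/a
  chloride contribution → 0.8774 μm/a
  total first-year rate 1.356 μm/a
  mass loss = 1.356 μm/a × 8.96 g/cm³ = 12.15 g·m⁻²·a⁻¹
Ordering by g·m⁻²·a⁻¹: carbon steel (269) > copper (12.1) > zinc (10.7)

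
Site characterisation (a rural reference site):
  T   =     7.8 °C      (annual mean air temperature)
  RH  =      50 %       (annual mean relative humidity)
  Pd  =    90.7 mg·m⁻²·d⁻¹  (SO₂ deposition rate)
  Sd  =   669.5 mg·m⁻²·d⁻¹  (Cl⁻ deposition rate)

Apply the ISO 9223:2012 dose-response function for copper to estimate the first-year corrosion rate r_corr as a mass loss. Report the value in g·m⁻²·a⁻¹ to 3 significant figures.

copper: T≤10 °C ⇒ hinge +0.126·(7.8−10) = -0.2772
  Pd branch = 0.0053·Pd^0.26·e^(0.059·RH+f) = 0.2478 μm/a
  Cl⁻ term: 0.01025·669.5^0.27·exp(0.036·50+0.049·7.8) = 0.5265
  r_corr = 0.2478 + 0.5265 = 0.7743 μm/a
Convert to mass loss: 0.7743 μm/a × 8.96 g/cm³ = 6.937 g·m⁻²·a⁻¹

r_corr = 6.94 g·m⁻²·a⁻¹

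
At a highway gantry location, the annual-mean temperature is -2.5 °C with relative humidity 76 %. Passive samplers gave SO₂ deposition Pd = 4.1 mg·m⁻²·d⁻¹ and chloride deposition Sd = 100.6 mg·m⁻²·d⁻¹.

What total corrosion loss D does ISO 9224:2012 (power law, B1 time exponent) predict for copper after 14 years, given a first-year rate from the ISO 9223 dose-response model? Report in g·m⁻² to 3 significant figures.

copper: T≤10 °C ⇒ hinge +0.126·(-2.5−10) = -1.5750
  sulphur-dioxide contribution → 0.1403 μm/a
  chloride contribution → 0.4858 μm/a
  total first-year rate 0.6261 μm/a
Long-term exponent b (ISO 9224 Table 2, B1) = 0.667
  D(14) = 0.6261 × 14^0.667 = 0.6261 × 5.814 = 3.64 μm
  Mass loss = 3.64 μm × 8.96 g/cm³ = 32.61 g·m⁻²

D(14) = 32.6 g·m⁻²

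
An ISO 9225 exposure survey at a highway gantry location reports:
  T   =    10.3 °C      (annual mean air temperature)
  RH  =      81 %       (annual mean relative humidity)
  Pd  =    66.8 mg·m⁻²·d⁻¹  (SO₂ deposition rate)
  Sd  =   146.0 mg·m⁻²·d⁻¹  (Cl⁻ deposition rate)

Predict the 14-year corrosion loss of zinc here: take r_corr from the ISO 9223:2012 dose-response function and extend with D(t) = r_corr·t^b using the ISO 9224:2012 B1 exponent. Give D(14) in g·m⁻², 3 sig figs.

zinc: T>10 °C ⇒ hinge -0.071·(10.3−10) = -0.0213
  sulphur-dioxide contribution → 3.33 μm/a
  chloride contribution → 1.375 μm/a
  ⇒ r_corr(zinc) = 4.705 μm/a
Long-term exponent b (ISO 9224 Table 2, B1) = 0.813
  D(14) = 4.705 × 14^0.813 = 4.705 × 8.547 = 40.21 μm
  Mass loss = 40.21 μm × 7.14 g/cm³ = 287.1 g·m⁻²

D(14) = 287 g·m⁻²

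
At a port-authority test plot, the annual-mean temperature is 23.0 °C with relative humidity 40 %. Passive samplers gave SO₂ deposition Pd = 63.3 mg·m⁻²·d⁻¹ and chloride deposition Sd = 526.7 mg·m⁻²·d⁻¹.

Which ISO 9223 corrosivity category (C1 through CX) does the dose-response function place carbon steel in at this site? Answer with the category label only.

carbon steel: T>10 °C ⇒ hinge -0.054·(23.0−10) = -0.7020
  sulphur-dioxide contribution → 16.88 μm/a
  chloride contribution → 46.64 μm/a
  total first-year rate 63.52 μm/a
Category bounds: 50…80 μm/a bracket r_corr ⇒ C4

C4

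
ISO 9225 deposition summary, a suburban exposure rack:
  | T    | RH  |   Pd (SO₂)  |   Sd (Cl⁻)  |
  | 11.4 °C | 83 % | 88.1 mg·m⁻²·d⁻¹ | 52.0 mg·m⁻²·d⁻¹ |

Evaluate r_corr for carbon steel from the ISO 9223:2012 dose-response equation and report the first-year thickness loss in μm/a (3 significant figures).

carbon steel: T>10 °C ⇒ hinge -0.054·(11.4−10) = -0.0756
  Pd branch = 1.77·Pd^0.52·e^(0.02·RH+f) = 88.6 μm/a
  Sd branch = 0.102·Sd^0.62·e^(0.033·RH+0.04·T) = 28.85 μm/a
  r_corr = 88.6 + 28.85 = 117.5 μm/a

r_corr = 117 μm/a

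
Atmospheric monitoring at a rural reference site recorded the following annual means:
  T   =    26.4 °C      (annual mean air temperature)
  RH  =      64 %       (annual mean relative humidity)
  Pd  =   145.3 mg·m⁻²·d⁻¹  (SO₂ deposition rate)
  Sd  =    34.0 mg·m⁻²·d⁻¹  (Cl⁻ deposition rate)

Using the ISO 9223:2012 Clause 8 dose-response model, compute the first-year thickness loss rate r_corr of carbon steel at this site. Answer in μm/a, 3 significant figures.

carbon steel: f(T) = -0.054·(T−10) [T>10 °C] = -0.8856
  sulphur-dioxide contribution → 34.97 μm/a
  chloride contribution → 21.58 μm/a
  total first-year rate 56.54 μm/a

r_corr = 56.5 μm/a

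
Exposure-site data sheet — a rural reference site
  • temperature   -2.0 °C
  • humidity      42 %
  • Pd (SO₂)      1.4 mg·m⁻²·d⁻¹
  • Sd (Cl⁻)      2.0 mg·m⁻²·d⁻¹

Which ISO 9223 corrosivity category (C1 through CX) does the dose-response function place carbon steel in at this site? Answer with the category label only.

C2

carbon steel: T≤10 °C ⇒ hinge +0.150·(-2.0−10) = -1.8000
  SO₂ term: 1.77·1.4^0.52·exp(0.02·42-1.8000) = 0.8073
  Cl⁻ term: 0.102·2.0^0.62·exp(0.033·42+0.04·-2.0) = 0.5787
  r_corr = 0.8073 + 0.5787 = 1.386 μm/a
1.39 μm/a falls in (1.3, 25] for carbon steel → category C2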